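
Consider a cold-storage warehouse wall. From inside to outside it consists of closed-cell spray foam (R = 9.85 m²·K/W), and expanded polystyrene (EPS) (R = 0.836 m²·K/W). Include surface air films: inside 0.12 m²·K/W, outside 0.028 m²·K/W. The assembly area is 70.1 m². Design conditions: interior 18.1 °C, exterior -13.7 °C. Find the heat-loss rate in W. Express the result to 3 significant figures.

206 W

R_total = 0.12 + 9.85 + 0.836 + 0.028 = 10.83 m²·K/W
Q = A·ΔT/R = 70.1 × (18.1 − (-13.7)) / 10.83 = 205.8 W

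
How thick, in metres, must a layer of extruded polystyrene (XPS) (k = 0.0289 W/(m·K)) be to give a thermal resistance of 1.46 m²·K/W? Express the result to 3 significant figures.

L = R·k = 1.46 × 0.0289 = 0.04219 m

0.0422 m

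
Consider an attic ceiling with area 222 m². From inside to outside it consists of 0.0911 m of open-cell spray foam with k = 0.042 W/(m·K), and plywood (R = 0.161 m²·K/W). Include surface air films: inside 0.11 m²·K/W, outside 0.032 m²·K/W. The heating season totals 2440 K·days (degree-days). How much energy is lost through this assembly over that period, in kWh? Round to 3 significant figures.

5260 kWh

0.0911/0.042 = 2.169
R_total = 0.11 + 2.169 + 0.161 + 0.032 = 2.472 m²·K/W
E = A × HDD × 24 / R / 1000 = 222 × 2440 × 24 / 2.472 / 1000 = 5259 kWh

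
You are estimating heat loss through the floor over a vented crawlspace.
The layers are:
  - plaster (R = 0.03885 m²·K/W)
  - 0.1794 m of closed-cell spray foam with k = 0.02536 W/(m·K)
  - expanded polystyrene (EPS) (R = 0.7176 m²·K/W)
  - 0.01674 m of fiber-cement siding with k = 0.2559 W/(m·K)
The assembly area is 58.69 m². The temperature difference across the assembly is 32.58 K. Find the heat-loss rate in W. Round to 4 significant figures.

0.1794/0.02536 = 7.0741
0.01674/0.2559 = 0.065416
R_total = 0.03885 + 7.0741 + 0.7176 + 0.065416 = 7.896 m²·K/W
Q = A·ΔT/R = 58.69 × 32.58 / 7.896 = 242.16 W

242.2 W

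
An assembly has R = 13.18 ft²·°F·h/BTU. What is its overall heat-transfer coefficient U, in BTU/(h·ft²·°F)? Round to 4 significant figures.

U = 1/R = 1/13.18 = 0.075873

0.07587 BTU/(h·ft²·°F)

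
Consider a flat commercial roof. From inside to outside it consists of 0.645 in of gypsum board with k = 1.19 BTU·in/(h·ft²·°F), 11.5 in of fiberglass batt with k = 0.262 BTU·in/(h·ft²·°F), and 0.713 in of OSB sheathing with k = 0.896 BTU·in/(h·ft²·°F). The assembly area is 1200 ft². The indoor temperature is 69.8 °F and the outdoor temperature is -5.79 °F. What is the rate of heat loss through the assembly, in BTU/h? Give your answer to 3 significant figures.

0.645/1.19 = 0.542
11.5/0.262 = 43.89
0.713/0.896 = 0.7958
R_total = 0.542 + 43.89 + 0.7958 = 45.23 ft²·°F·h/BTU
Q = A·ΔT/R = 1200 × (69.8 − (-5.79)) / 45.23 = 2005 BTU/h

2010 BTU/h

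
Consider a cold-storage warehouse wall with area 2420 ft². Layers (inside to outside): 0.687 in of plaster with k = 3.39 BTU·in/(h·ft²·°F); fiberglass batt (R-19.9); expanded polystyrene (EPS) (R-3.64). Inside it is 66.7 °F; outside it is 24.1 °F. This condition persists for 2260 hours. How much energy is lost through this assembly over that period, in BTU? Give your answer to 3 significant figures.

9810000 BTU

0.687/3.39 = 0.2027
R_total = 0.2027 + 19.9 + 3.64 = 23.74 ft²·°F·h/BTU
Q = 2420 × (66.7 − 24.1) / 23.74 = 4342 BTU/h
E = 4342 × 2260 = 9813000 BTU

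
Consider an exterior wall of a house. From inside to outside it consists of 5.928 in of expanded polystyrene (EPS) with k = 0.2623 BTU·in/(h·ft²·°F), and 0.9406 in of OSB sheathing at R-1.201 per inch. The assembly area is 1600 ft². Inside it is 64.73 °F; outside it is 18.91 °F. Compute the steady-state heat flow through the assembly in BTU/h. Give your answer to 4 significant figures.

3089 BTU/h

5.928/0.2623 = 22.6
0.9406 × 1.201 = 1.1297
R_total = 22.6 + 1.1297 = 23.73 ft²·°F·h/BTU
Q = A·ΔT/R = 1600 × (64.73 − 18.91) / 23.73 = 3089.5 BTU/h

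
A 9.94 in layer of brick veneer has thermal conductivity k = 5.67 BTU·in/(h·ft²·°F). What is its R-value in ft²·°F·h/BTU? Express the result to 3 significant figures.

R = L/k = 9.94/5.67 = 1.753 ft²·°F·h/BTU

1.75 ft²·°F·h/BTU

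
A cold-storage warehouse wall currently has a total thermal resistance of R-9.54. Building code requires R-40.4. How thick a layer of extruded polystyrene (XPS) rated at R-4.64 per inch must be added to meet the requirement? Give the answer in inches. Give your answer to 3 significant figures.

6.65 in

ΔR = 40.4 − 9.54 = 30.86 ft²·°F·h/BTU
L = ΔR / (R/in) = 30.86/4.64 = 6.651 in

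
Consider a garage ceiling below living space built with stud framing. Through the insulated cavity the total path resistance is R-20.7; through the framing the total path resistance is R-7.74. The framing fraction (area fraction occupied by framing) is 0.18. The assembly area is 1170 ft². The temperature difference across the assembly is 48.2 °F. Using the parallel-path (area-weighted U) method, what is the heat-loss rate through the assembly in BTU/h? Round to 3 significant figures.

3550 BTU/h

U_eff = 0.82/20.7 + 0.18/7.74 = 0.03961 + 0.02326 = 0.06287
R_eff = 1/U_eff = 15.91 ft²·°F·h/BTU
Q = 1170 × 48.2 / 15.91 = 3545 BTU/h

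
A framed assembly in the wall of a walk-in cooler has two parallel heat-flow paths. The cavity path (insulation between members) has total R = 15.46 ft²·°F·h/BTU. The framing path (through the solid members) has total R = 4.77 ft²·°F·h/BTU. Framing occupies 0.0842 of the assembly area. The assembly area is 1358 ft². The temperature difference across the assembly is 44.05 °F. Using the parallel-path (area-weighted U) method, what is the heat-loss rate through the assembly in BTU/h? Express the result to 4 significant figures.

4599 BTU/h

U_eff = 0.9158/15.46 + 0.0842/4.77 = 0.059237 + 0.017652 = 0.076889
R_eff = 1/U_eff = 13.006 ft²·°F·h/BTU
Q = 1358 × 44.05 / 13.006 = 4599.5 BTU/h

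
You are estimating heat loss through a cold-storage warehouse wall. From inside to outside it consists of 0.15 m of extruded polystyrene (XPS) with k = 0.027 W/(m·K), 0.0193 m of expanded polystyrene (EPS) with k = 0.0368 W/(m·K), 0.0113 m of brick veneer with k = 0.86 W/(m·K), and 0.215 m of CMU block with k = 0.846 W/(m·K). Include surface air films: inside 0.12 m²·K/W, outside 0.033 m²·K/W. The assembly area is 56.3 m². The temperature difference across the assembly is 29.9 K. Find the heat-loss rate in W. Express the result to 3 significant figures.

259 W

0.15/0.027 = 5.556
0.0193/0.0368 = 0.5245
0.0113/0.86 = 0.01314
0.215/0.846 = 0.2541
R_total = 0.12 + 5.556 + 0.5245 + 0.01314 + 0.2541 + 0.033 = 6.5 m²·K/W
Q = A·ΔT/R = 56.3 × 29.9 / 6.5 = 259 W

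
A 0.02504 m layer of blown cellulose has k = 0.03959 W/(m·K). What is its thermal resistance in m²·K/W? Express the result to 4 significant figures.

0.6325 m²·K/W

R = L/k = 0.02504/0.03959 = 0.63248 m²·K/W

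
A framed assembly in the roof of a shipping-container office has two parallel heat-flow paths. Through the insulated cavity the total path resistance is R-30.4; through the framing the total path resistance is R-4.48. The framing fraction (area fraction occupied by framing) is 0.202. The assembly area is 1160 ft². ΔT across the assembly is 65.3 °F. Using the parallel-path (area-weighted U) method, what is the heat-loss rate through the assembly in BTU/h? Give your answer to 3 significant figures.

5400 BTU/h

U_eff = 0.798/30.4 + 0.202/4.48 = 0.02625 + 0.04509 = 0.07134
R_eff = 1/U_eff = 14.02 ft²·°F·h/BTU
Q = 1160 × 65.3 / 14.02 = 5404 BTU/h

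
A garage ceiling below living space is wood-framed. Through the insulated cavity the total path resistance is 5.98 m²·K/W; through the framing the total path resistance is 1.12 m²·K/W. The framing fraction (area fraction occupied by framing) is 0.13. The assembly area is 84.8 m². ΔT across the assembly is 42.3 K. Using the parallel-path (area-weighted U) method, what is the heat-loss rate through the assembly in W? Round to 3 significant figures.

938 W

U_eff = 0.87/5.98 + 0.13/1.12 = 0.1455 + 0.1161 = 0.2616
R_eff = 1/U_eff = 3.823 m²·K/W
Q = 84.8 × 42.3 / 3.823 = 938.2 W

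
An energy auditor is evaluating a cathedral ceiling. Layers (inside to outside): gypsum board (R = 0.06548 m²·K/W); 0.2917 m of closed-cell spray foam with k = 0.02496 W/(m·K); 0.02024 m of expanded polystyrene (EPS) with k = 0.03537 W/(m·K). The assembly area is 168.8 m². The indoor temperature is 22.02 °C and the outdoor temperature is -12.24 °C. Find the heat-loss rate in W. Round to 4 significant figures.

0.2917/0.02496 = 11.687
0.02024/0.03537 = 0.57224
R_total = 0.06548 + 11.687 + 0.57224 = 12.324 m²·K/W
Q = A·ΔT/R = 168.8 × (22.02 − (-12.24)) / 12.324 = 469.24 W

469.2 W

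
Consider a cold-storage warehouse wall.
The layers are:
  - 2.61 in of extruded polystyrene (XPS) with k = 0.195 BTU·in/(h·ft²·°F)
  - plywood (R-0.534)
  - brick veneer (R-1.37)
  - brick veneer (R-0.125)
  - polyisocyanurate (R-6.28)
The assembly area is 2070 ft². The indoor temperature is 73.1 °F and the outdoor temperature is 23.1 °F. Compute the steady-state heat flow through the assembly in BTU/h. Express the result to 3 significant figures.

4770 BTU/h

2.61/0.195 = 13.38
R_total = 13.38 + 0.534 + 1.37 + 0.125 + 6.28 = 21.69 ft²·°F·h/BTU
Q = A·ΔT/R = 2070 × (73.1 − 23.1) / 21.69 = 4771 BTU/h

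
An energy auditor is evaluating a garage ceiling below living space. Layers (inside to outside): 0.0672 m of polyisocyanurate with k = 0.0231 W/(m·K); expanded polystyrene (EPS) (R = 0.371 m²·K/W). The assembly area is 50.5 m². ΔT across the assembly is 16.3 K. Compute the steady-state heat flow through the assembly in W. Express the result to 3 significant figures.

251 W

0.0672/0.0231 = 2.909
R_total = 2.909 + 0.371 = 3.28 m²·K/W
Q = A·ΔT/R = 50.5 × 16.3 / 3.28 = 251 W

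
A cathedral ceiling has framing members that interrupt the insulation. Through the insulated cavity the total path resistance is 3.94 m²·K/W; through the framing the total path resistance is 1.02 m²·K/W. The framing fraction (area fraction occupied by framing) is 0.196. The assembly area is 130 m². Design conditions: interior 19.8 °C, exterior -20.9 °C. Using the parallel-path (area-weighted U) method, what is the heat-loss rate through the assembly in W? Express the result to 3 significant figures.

U_eff = 0.804/3.94 + 0.196/1.02 = 0.2041 + 0.1922 = 0.3962
R_eff = 1/U_eff = 2.524 m²·K/W
Q = 130 × (19.8 − (-20.9)) / 2.524 = 2096 W

2100 W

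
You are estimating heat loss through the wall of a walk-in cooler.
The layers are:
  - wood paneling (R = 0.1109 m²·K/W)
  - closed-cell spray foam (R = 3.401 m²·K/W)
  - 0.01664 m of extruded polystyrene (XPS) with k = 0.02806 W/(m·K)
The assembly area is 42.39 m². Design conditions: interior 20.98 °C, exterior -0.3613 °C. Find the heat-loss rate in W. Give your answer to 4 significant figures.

220.4 W

0.01664/0.02806 = 0.59301
R_total = 0.1109 + 3.401 + 0.59301 = 4.1049 m²·K/W
Q = A·ΔT/R = 42.39 × (20.98 − (-0.3613)) / 4.1049 = 220.38 W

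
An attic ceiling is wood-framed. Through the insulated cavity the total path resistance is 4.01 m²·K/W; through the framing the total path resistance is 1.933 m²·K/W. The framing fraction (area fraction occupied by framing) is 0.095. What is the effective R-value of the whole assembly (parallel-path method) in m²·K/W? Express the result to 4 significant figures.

3.639 m²·K/W

U_eff = 0.905/4.01 + 0.095/1.933 = 0.22569 + 0.049146 = 0.27483
R_eff = 1/U_eff = 3.6386 m²·K/W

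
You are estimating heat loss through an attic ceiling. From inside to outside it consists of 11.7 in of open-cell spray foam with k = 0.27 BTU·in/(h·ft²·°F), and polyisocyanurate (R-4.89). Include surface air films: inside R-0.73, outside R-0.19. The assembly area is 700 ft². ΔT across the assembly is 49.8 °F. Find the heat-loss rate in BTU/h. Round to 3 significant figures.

11.7/0.27 = 43.33
R_total = 0.73 + 43.33 + 4.89 + 0.19 = 49.14 ft²·°F·h/BTU
Q = A·ΔT/R = 700 × 49.8 / 49.14 = 709.4 BTU/h

709 BTU/h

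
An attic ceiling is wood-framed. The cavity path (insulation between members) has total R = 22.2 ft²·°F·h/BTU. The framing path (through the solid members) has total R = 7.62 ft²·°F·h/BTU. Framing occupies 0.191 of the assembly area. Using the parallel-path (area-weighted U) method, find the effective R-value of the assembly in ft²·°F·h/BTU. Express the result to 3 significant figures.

16.3 ft²·°F·h/BTU

U_eff = 0.809/22.2 + 0.191/7.62 = 0.03644 + 0.02507 = 0.06151
R_eff = 1/U_eff = 16.26 ft²·°F·h/BTU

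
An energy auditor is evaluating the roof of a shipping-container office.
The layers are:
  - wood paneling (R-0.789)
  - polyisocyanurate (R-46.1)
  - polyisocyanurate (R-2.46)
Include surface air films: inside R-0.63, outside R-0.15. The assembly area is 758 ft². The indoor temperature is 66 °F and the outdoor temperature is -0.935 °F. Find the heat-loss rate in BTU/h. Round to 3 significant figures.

1010 BTU/h

R_total = 0.63 + 0.789 + 46.1 + 2.46 + 0.15 = 50.13 ft²·°F·h/BTU
Q = A·ΔT/R = 758 × (66 − (-0.935)) / 50.13 = 1012 BTU/h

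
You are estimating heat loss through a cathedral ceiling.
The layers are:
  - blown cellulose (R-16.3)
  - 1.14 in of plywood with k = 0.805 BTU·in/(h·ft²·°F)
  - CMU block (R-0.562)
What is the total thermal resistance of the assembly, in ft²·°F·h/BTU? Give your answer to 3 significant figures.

18.3 ft²·°F·h/BTU

1.14/0.805 = 1.416
R_total = 16.3 + 1.416 + 0.562 = 18.28 ft²·°F·h/BTU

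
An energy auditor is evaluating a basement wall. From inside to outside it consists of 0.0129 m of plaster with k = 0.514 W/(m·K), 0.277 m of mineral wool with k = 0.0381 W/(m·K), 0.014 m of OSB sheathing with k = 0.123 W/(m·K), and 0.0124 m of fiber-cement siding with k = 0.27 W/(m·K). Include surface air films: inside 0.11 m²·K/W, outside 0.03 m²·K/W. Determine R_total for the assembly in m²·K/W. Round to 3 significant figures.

0.0129/0.514 = 0.0251
0.277/0.0381 = 7.27
0.014/0.123 = 0.1138
0.0124/0.27 = 0.04593
R_total = 0.11 + 0.0251 + 7.27 + 0.1138 + 0.04593 + 0.03 = 7.595 m²·K/W

7.60 m²·K/W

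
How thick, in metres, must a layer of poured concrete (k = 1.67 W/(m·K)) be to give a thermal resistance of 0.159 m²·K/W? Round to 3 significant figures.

L = R·k = 0.159 × 1.67 = 0.2655 m

0.266 m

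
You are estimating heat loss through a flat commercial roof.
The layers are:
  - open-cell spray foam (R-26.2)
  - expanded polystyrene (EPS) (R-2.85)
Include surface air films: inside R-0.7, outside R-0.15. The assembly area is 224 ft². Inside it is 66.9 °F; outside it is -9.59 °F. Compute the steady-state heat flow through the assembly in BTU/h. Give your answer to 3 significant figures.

R_total = 0.7 + 26.2 + 2.85 + 0.15 = 29.9 ft²·°F·h/BTU
Q = A·ΔT/R = 224 × (66.9 − (-9.59)) / 29.9 = 573 BTU/h

573 BTU/h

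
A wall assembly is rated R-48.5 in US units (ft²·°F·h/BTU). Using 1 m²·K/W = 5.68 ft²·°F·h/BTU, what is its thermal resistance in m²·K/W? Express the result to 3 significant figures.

R_SI = 48.5/5.68 = 8.539

8.54 m²·K/W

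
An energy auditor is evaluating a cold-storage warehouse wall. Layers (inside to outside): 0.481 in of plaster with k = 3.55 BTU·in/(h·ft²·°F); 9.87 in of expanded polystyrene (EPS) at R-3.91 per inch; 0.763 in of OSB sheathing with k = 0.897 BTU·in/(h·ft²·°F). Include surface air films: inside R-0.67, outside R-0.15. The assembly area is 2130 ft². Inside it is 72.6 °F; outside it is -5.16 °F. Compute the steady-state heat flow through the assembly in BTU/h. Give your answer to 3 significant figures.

0.481/3.55 = 0.1355
9.87 × 3.91 = 38.59
0.763/0.897 = 0.8506
R_total = 0.67 + 0.1355 + 38.59 + 0.8506 + 0.15 = 40.4 ft²·°F·h/BTU
Q = A·ΔT/R = 2130 × (72.6 − (-5.16)) / 40.4 = 4100 BTU/h

4100 BTU/h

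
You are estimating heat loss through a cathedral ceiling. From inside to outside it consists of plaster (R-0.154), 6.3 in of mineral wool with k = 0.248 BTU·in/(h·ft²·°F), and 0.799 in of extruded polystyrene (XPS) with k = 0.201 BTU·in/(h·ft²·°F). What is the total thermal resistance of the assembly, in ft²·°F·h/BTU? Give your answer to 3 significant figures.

6.3/0.248 = 25.4
0.799/0.201 = 3.975
R_total = 0.154 + 25.4 + 3.975 = 29.53 ft²·°F·h/BTU

29.5 ft²·°F·h/BTU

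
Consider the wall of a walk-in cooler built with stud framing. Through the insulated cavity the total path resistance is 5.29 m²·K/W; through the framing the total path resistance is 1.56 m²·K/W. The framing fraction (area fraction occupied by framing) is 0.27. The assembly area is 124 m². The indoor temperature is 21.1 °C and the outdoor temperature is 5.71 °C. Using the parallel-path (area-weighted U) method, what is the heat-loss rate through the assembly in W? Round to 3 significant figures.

594 W

U_eff = 0.73/5.29 + 0.27/1.56 = 0.138 + 0.1731 = 0.3111
R_eff = 1/U_eff = 3.215 m²·K/W
Q = 124 × (21.1 − 5.71) / 3.215 = 593.6 W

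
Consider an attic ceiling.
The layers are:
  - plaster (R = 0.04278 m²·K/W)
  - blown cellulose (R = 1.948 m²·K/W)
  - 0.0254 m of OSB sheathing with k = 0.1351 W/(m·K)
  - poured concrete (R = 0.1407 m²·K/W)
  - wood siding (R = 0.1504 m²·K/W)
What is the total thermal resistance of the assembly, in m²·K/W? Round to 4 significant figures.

2.470 m²·K/W

0.0254/0.1351 = 0.18801
R_total = 0.04278 + 1.948 + 0.18801 + 0.1407 + 0.1504 = 2.4699 m²·K/W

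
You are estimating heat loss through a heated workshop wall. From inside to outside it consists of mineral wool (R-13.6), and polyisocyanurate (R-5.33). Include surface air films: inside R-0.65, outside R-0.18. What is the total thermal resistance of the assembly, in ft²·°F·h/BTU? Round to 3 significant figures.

19.8 ft²·°F·h/BTU

R_total = 0.65 + 13.6 + 5.33 + 0.18 = 19.76 ft²·°F·h/BTU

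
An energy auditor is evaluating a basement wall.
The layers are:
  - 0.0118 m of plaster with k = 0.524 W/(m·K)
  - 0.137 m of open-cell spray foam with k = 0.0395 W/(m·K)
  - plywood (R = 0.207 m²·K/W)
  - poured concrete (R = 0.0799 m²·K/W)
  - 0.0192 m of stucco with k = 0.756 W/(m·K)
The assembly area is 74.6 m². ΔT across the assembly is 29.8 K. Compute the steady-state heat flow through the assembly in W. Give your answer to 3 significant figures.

585 W

0.0118/0.524 = 0.02252
0.137/0.0395 = 3.468
0.0192/0.756 = 0.0254
R_total = 0.02252 + 3.468 + 0.207 + 0.0799 + 0.0254 = 3.803 m²·K/W
Q = A·ΔT/R = 74.6 × 29.8 / 3.803 = 584.5 W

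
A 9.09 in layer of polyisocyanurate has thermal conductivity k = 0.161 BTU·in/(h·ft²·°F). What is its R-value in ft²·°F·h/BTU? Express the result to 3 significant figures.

56.5 ft²·°F·h/BTU

R = L/k = 9.09/0.161 = 56.46 ft²·°F·h/BTU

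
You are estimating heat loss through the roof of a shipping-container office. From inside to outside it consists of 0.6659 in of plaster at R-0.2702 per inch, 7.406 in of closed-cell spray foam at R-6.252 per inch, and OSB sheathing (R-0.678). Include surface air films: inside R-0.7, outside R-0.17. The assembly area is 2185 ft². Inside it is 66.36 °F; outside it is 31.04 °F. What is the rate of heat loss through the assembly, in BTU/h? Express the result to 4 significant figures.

1607 BTU/h

0.6659 × 0.2702 = 0.17993
7.406 × 6.252 = 46.302
R_total = 0.7 + 0.17993 + 46.302 + 0.678 + 0.17 = 48.03 ft²·°F·h/BTU
Q = A·ΔT/R = 2185 × (66.36 − 31.04) / 48.03 = 1606.8 BTU/h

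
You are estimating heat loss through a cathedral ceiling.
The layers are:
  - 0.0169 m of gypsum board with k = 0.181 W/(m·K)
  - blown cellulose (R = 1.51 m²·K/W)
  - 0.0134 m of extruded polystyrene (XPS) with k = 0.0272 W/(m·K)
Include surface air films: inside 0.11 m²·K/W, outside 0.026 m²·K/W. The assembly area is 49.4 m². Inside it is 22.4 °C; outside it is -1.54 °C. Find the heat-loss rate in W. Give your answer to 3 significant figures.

530 W

0.0169/0.181 = 0.09337
0.0134/0.0272 = 0.4926
R_total = 0.11 + 0.09337 + 1.51 + 0.4926 + 0.026 = 2.232 m²·K/W
Q = A·ΔT/R = 49.4 × (22.4 − (-1.54)) / 2.232 = 529.9 W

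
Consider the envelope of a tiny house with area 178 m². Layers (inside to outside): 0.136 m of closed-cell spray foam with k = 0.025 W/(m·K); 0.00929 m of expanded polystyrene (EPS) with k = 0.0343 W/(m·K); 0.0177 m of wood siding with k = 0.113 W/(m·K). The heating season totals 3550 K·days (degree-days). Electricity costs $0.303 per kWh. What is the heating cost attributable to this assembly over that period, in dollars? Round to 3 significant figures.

783 dollars

0.136/0.025 = 5.44
0.00929/0.0343 = 0.2708
0.0177/0.113 = 0.1566
R_total = 5.44 + 0.2708 + 0.1566 = 5.867 m²·K/W
E = A × HDD × 24 / R / 1000 = 178 × 3550 × 24 / 5.867 / 1000 = 2585 kWh
Cost = 2585 × 0.303 = $783.2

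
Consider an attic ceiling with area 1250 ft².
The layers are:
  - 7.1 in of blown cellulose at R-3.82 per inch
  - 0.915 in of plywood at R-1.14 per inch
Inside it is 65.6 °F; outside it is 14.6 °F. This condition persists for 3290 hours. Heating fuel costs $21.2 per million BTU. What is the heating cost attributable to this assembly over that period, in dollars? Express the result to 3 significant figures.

158 dollars

7.1 × 3.82 = 27.12
0.915 × 1.14 = 1.043
R_total = 27.12 + 1.043 = 28.17 ft²·°F·h/BTU
Q = 1250 × (65.6 − 14.6) / 28.17 = 2263 BTU/h
E = 2263 × 3290 = 7447000 BTU
Cost = 7447000/10⁶ × 21.2 = $157.9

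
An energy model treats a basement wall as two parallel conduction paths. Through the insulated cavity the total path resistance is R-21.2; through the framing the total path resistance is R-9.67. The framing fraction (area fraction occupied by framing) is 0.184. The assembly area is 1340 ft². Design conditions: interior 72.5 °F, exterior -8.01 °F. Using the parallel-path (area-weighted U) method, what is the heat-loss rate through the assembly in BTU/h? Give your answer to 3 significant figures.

U_eff = 0.816/21.2 + 0.184/9.67 = 0.03849 + 0.01903 = 0.05752
R_eff = 1/U_eff = 17.39 ft²·°F·h/BTU
Q = 1340 × (72.5 − (-8.01)) / 17.39 = 6205 BTU/h

6210 BTU/h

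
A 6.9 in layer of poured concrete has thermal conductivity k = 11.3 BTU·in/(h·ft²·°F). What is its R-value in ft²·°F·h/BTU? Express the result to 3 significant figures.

0.611 ft²·°F·h/BTU

R = L/k = 6.9/11.3 = 0.6106 ft²·°F·h/BTU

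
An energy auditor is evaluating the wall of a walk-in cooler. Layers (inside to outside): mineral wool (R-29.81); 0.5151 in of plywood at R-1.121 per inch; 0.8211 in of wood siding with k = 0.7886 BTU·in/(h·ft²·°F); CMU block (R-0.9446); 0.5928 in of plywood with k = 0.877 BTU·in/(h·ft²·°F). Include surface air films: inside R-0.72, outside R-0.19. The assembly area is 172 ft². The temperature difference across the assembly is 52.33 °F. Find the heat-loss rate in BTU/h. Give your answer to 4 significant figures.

0.5151 × 1.121 = 0.57743
0.8211/0.7886 = 1.0412
0.5928/0.877 = 0.67594
R_total = 0.72 + 29.81 + 0.57743 + 1.0412 + 0.9446 + 0.67594 + 0.19 = 33.959 ft²·°F·h/BTU
Q = A·ΔT/R = 172 × 52.33 / 33.959 = 265.05 BTU/h

265.0 BTU/h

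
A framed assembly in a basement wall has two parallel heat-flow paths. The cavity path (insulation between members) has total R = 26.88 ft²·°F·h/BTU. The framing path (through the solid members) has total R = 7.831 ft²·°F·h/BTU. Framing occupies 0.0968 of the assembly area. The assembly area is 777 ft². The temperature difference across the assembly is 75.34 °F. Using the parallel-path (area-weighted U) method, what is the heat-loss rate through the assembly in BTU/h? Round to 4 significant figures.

U_eff = 0.9032/26.88 + 0.0968/7.831 = 0.033601 + 0.012361 = 0.045962
R_eff = 1/U_eff = 21.757 ft²·°F·h/BTU
Q = 777 × 75.34 / 21.757 = 2690.6 BTU/h

2691 BTU/h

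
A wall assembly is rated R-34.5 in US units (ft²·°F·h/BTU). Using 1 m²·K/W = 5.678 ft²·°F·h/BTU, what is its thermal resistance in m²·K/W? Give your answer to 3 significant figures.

6.08 m²·K/W

R_SI = 34.5/5.678 = 6.076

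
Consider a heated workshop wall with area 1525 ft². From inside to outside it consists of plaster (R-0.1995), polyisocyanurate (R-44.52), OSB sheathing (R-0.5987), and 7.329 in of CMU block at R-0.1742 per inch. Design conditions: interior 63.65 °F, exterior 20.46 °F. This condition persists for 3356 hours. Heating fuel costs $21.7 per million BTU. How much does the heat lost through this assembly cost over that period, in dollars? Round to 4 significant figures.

102.9 dollars

7.329 × 0.1742 = 1.2767
R_total = 0.1995 + 44.52 + 0.5987 + 1.2767 = 46.595 ft²·°F·h/BTU
Q = 1525 × (63.65 − 20.46) / 46.595 = 1413.6 BTU/h
E = 1413.6 × 3356 = 4743900 BTU
Cost = 4743900/10⁶ × 21.7 = $102.94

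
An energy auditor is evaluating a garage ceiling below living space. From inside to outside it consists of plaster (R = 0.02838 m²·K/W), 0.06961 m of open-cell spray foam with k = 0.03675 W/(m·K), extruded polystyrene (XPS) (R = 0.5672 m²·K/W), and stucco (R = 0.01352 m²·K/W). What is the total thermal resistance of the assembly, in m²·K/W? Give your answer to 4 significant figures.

2.503 m²·K/W

0.06961/0.03675 = 1.8941
R_total = 0.02838 + 1.8941 + 0.5672 + 0.01352 = 2.5032 m²·K/W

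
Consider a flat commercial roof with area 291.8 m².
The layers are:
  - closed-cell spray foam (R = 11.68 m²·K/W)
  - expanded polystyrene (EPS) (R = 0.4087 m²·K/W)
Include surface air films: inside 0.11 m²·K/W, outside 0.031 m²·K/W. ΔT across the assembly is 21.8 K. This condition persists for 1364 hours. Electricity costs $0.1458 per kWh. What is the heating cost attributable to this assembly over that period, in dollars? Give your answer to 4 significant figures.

R_total = 0.11 + 11.68 + 0.4087 + 0.031 = 12.23 m²·K/W
Q = 291.8 × 21.8 / 12.23 = 520.15 W
E = 520.15 W × 1364 h / 1000 = 709.48 kWh
Cost = 709.48 × 0.1458 = $103.44

103.4 dollars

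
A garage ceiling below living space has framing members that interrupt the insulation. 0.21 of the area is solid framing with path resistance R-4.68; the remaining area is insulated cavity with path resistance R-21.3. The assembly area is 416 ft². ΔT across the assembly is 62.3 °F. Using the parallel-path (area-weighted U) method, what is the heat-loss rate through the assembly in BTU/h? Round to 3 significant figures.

2120 BTU/h

U_eff = 0.79/21.3 + 0.21/4.68 = 0.03709 + 0.04487 = 0.08196
R_eff = 1/U_eff = 12.2 ft²·°F·h/BTU
Q = 416 × 62.3 / 12.2 = 2124 BTU/h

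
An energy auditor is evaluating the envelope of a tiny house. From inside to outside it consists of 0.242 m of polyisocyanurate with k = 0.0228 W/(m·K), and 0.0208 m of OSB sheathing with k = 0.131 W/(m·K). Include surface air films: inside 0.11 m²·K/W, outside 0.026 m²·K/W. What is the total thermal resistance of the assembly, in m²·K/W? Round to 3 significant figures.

10.9 m²·K/W

0.242/0.0228 = 10.61
0.0208/0.131 = 0.1588
R_total = 0.11 + 10.61 + 0.1588 + 0.026 = 10.91 m²·K/W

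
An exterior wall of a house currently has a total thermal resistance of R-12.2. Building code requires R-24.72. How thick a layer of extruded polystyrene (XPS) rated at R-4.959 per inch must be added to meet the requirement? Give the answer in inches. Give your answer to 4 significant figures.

ΔR = 24.72 − 12.2 = 12.52 ft²·°F·h/BTU
L = ΔR / (R/in) = 12.52/4.959 = 2.5247 in

2.525 in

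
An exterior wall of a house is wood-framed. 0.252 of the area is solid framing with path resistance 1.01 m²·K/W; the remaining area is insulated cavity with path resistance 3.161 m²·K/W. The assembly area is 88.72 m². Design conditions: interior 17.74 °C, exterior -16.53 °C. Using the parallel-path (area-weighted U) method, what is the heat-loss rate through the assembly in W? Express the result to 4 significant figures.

1478 W

U_eff = 0.748/3.161 + 0.252/1.01 = 0.23663 + 0.2495 = 0.48614
R_eff = 1/U_eff = 2.057 m²·K/W
Q = 88.72 × (17.74 − (-16.53)) / 2.057 = 1478.1 W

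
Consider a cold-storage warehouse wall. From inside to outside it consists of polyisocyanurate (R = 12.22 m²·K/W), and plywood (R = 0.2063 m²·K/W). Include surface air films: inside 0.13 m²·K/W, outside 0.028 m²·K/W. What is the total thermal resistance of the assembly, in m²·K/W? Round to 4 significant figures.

R_total = 0.13 + 12.22 + 0.2063 + 0.028 = 12.584 m²·K/W

12.58 m²·K/W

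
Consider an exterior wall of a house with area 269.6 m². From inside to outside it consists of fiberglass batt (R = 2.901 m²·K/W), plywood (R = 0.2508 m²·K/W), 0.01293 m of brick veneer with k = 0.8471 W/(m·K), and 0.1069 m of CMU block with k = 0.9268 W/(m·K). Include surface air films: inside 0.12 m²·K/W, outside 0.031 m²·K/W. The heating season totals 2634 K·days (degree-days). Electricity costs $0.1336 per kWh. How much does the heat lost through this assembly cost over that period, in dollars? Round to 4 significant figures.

0.01293/0.8471 = 0.015264
0.1069/0.9268 = 0.11534
R_total = 0.12 + 2.901 + 0.2508 + 0.015264 + 0.11534 + 0.031 = 3.4334 m²·K/W
E = A × HDD × 24 / R / 1000 = 269.6 × 2634 × 24 / 3.4334 / 1000 = 4963.9 kWh
Cost = 4963.9 × 0.1336 = $663.17

663.2 dollars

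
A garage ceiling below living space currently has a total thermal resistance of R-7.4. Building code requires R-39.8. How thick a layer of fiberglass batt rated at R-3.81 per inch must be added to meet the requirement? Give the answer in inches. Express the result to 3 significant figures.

8.50 in

ΔR = 39.8 − 7.4 = 32.4 ft²·°F·h/BTU
L = ΔR / (R/in) = 32.4/3.81 = 8.504 in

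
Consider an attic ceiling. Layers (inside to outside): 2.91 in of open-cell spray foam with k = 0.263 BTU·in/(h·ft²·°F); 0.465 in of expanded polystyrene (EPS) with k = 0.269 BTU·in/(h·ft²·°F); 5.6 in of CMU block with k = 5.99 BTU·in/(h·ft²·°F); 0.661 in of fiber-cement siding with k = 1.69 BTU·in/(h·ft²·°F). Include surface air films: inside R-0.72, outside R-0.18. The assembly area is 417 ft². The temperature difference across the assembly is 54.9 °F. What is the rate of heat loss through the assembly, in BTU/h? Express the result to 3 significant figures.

2.91/0.263 = 11.06
0.465/0.269 = 1.729
5.6/5.99 = 0.9349
0.661/1.69 = 0.3911
R_total = 0.72 + 11.06 + 1.729 + 0.9349 + 0.3911 + 0.18 = 15.02 ft²·°F·h/BTU
Q = A·ΔT/R = 417 × 54.9 / 15.02 = 1524 BTU/h

1520 BTU/h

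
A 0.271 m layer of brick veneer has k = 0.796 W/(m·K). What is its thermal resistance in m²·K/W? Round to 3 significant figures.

R = L/k = 0.271/0.796 = 0.3405 m²·K/W

0.340 m²·K/W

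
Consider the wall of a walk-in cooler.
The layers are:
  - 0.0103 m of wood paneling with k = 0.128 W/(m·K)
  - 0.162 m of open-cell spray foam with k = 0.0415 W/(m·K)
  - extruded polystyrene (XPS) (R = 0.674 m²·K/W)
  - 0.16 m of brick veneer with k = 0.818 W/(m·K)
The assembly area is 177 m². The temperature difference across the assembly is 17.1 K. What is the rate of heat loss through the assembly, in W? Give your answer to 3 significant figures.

624 W

0.0103/0.128 = 0.08047
0.162/0.0415 = 3.904
0.16/0.818 = 0.1956
R_total = 0.08047 + 3.904 + 0.674 + 0.1956 = 4.854 m²·K/W
Q = A·ΔT/R = 177 × 17.1 / 4.854 = 623.6 W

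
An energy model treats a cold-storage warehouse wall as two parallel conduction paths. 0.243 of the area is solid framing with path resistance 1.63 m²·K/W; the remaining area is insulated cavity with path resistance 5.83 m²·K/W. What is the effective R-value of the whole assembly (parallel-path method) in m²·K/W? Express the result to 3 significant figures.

3.59 m²·K/W

U_eff = 0.757/5.83 + 0.243/1.63 = 0.1298 + 0.1491 = 0.2789
R_eff = 1/U_eff = 3.585 m²·K/W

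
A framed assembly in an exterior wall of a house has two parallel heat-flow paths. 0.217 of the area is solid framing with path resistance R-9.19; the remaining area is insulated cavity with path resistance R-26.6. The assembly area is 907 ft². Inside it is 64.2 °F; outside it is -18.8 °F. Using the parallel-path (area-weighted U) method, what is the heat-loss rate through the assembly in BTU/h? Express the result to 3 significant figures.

3990 BTU/h

U_eff = 0.783/26.6 + 0.217/9.19 = 0.02944 + 0.02361 = 0.05305
R_eff = 1/U_eff = 18.85 ft²·°F·h/BTU
Q = 907 × (64.2 − (-18.8)) / 18.85 = 3994 BTU/h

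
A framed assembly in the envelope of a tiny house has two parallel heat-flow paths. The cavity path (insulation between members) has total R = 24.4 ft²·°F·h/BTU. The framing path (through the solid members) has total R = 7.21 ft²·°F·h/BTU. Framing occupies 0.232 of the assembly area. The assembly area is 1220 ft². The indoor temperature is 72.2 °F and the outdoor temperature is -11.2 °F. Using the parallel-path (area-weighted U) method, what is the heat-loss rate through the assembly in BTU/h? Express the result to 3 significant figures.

6480 BTU/h

U_eff = 0.768/24.4 + 0.232/7.21 = 0.03148 + 0.03218 = 0.06365
R_eff = 1/U_eff = 15.71 ft²·°F·h/BTU
Q = 1220 × (72.2 − (-11.2)) / 15.71 = 6477 BTU/h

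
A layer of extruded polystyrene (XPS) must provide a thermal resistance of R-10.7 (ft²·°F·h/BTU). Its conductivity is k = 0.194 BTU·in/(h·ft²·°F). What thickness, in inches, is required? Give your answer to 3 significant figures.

L = R × k = 10.7 × 0.194 = 2.076 in

2.08 in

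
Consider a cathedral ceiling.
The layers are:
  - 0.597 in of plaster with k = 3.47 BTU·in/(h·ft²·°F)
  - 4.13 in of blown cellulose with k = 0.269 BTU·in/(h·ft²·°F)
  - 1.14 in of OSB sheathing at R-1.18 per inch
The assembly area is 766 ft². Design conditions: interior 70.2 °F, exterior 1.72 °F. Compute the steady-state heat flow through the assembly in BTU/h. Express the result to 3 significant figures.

0.597/3.47 = 0.172
4.13/0.269 = 15.35
1.14 × 1.18 = 1.345
R_total = 0.172 + 15.35 + 1.345 = 16.87 ft²·°F·h/BTU
Q = A·ΔT/R = 766 × (70.2 − 1.72) / 16.87 = 3109 BTU/h

3110 BTU/h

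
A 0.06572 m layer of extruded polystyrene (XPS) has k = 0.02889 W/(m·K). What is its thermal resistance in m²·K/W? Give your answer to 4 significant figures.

R = L/k = 0.06572/0.02889 = 2.2748 m²·K/W

2.275 m²·K/W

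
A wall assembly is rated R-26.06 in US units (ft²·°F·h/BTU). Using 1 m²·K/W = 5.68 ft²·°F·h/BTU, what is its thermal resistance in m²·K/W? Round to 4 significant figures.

R_SI = 26.06/5.68 = 4.588

4.588 m²·K/W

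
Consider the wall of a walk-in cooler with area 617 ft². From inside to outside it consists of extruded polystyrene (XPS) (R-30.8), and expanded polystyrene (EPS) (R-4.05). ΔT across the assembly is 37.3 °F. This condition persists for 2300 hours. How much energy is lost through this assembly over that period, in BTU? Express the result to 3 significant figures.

R_total = 30.8 + 4.05 = 34.85 ft²·°F·h/BTU
Q = 617 × 37.3 / 34.85 = 660.4 BTU/h
E = 660.4 × 2300 = 1519000 BTU

1520000 BTU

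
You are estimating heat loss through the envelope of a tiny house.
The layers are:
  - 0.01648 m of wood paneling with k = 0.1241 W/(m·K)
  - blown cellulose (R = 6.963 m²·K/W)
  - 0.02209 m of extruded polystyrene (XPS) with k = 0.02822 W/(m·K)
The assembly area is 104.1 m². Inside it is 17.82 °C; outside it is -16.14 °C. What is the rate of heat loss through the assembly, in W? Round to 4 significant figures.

0.01648/0.1241 = 0.1328
0.02209/0.02822 = 0.78278
R_total = 0.1328 + 6.963 + 0.78278 = 7.8786 m²·K/W
Q = A·ΔT/R = 104.1 × (17.82 − (-16.14)) / 7.8786 = 448.72 W

448.7 W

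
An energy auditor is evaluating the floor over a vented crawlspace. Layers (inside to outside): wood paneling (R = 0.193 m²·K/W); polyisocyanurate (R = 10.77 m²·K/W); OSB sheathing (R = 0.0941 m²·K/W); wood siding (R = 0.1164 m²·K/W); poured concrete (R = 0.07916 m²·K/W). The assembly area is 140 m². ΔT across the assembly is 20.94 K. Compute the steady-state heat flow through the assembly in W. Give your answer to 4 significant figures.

R_total = 0.193 + 10.77 + 0.0941 + 0.1164 + 0.07916 = 11.253 m²·K/W
Q = A·ΔT/R = 140 × 20.94 / 11.253 = 260.53 W

260.5 W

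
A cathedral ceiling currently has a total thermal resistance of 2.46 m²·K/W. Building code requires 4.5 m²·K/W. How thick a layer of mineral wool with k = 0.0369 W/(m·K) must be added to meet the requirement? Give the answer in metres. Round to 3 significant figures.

0.0753 m

ΔR = 4.5 − 2.46 = 2.04 m²·K/W
L = ΔR × k = 2.04 × 0.0369 = 0.07528 m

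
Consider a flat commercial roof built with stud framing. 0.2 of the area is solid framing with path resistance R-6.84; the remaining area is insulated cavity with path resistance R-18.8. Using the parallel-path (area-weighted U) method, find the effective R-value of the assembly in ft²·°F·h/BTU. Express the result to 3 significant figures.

13.9 ft²·°F·h/BTU

U_eff = 0.8/18.8 + 0.2/6.84 = 0.04255 + 0.02924 = 0.07179
R_eff = 1/U_eff = 13.93 ft²·°F·h/BTU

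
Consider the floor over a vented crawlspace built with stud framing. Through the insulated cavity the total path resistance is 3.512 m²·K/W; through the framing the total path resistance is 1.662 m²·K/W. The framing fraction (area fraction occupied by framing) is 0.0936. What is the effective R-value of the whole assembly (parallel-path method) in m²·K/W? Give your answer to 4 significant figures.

3.181 m²·K/W

U_eff = 0.9064/3.512 + 0.0936/1.662 = 0.25809 + 0.056318 = 0.3144
R_eff = 1/U_eff = 3.1806 m²·K/W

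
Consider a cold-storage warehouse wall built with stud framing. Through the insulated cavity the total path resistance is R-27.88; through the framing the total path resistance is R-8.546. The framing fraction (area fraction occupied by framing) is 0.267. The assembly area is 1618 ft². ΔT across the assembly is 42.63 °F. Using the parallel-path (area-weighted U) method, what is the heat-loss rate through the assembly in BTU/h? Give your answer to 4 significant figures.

U_eff = 0.733/27.88 + 0.267/8.546 = 0.026291 + 0.031243 = 0.057534
R_eff = 1/U_eff = 17.381 ft²·°F·h/BTU
Q = 1618 × 42.63 / 17.381 = 3968.4 BTU/h

3968 BTU/h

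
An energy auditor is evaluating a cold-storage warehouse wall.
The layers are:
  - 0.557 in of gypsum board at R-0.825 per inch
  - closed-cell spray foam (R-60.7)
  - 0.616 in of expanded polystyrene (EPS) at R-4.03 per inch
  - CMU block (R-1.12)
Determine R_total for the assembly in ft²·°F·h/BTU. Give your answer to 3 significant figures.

64.8 ft²·°F·h/BTU

0.557 × 0.825 = 0.4595
0.616 × 4.03 = 2.482
R_total = 0.4595 + 60.7 + 2.482 + 1.12 = 64.76 ft²·°F·h/BTU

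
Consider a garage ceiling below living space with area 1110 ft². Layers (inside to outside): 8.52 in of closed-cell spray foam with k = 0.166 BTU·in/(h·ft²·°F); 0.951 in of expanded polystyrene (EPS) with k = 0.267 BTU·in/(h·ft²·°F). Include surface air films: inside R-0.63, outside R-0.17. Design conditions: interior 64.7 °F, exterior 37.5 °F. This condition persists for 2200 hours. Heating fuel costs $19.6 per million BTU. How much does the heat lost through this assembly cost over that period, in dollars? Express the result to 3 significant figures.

8.52/0.166 = 51.33
0.951/0.267 = 3.562
R_total = 0.63 + 51.33 + 3.562 + 0.17 = 55.69 ft²·°F·h/BTU
Q = 1110 × (64.7 − 37.5) / 55.69 = 542.2 BTU/h
E = 542.2 × 2200 = 1193000 BTU
Cost = 1193000/10⁶ × 19.6 = $23.38

23.4 dollars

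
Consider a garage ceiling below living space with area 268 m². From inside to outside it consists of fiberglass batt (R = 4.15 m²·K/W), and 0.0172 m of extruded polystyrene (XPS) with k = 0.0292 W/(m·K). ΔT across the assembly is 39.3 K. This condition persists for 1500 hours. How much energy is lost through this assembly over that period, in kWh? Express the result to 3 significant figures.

0.0172/0.0292 = 0.589
R_total = 4.15 + 0.589 = 4.739 m²·K/W
Q = 268 × 39.3 / 4.739 = 2222 W
E = 2222 W × 1500 h / 1000 = 3334 kWh

3330 kWh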